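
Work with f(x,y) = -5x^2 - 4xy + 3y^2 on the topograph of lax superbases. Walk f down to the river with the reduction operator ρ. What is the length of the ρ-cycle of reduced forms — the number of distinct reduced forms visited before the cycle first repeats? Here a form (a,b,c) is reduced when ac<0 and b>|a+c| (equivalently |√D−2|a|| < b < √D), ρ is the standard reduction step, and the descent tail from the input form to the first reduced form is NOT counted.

D = 76, ⌊√D⌋ = 8
descent: ρ → (3,4,-5)  [lands on river]
river: ρ → (-5,6,2)
river: ρ → (2,6,-5)
river: ρ → (-5,4,3)
river: ρ → (3,8,-1)
river: ρ → (-1,8,3)
ρ-cycle length = 6 (tail of 1 descent step not counted)

6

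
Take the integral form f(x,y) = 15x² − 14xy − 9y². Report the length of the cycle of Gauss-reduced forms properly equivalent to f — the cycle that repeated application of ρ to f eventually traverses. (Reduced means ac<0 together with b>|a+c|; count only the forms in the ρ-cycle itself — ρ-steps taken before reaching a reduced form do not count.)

D = 736, ⌊√D⌋ = 27
descent: ρ → (-9,14,15)  [lands on river]
river: ρ → (15,16,-8)
river: ρ → (-8,16,15)
river: ρ → (15,14,-9)
river: ρ → (-9,22,7)
river: ρ → (7,20,-12)
river: ρ → (-12,4,15)
river: ρ → (15,26,-1)
river: ρ → (-1,26,15)
river: ρ → (15,4,-12)
river: ρ → (-12,20,7)
river: ρ → (7,22,-9)
ρ-cycle length = 12 (tail of 1 descent step not counted)

12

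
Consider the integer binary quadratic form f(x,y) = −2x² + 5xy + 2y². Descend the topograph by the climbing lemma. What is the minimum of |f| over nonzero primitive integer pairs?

river: ρ → (2,3,-4)
river: ρ → (-4,5,1)
river: ρ → (1,5,-4)
river: ρ → (-4,3,2)
river: ρ → (2,5,-2)
river: ρ → (-2,3,4)
river: ρ → (4,5,-1)
river: ρ → (-1,5,4)
river: ρ → (4,3,-2)
river: ρ → (-2,5,2)
closes: descent 0, river 10
min |a| on river = 1

1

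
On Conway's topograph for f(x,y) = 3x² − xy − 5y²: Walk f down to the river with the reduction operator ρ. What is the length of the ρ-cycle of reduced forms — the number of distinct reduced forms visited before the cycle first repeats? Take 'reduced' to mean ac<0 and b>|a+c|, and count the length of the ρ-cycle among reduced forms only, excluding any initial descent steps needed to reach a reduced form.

D = 61, ⌊√D⌋ = 7
descent: ρ → (-5,1,3)
descent: ρ → (3,5,-3)  [lands on river]
river: ρ → (-3,7,1)
river: ρ → (1,7,-3)
river: ρ → (-3,5,3)
river: ρ → (3,7,-1)
river: ρ → (-1,7,3)
ρ-cycle length = 6 (tail of 2 descent steps not counted)

6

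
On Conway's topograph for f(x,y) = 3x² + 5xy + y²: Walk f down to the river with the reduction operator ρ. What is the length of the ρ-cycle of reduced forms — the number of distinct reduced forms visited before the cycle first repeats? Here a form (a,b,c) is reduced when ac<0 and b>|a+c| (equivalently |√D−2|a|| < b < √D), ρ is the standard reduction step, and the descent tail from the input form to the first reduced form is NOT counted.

D = 13, ⌊√D⌋ = 3
descent: ρ → (1,3,-1)  [lands on river]
river: ρ → (-1,3,1)
ρ-cycle length = 2 (tail of 1 descent step not counted)

2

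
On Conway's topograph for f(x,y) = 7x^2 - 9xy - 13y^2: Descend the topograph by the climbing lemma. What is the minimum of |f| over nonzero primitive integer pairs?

descent: ρ → (-13,9,7)  [lands on river]
river: ρ → (7,19,-3)
river: ρ → (-3,17,13)
river: ρ → (13,9,-7)
river: ρ → (-7,19,3)
river: ρ → (3,17,-13)
closes: descent 1, river 6
min |a| on river = 3

3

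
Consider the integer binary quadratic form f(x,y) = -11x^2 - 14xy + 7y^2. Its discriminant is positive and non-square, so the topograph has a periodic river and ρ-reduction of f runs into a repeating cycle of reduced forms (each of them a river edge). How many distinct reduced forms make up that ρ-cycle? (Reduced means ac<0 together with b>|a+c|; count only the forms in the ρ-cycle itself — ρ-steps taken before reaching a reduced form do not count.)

D = 504, ⌊√D⌋ = 22
descent: ρ → (7,14,-11)  [lands on river]
river: ρ → (-11,8,10)
river: ρ → (10,12,-9)
river: ρ → (-9,6,13)
river: ρ → (13,20,-2)
river: ρ → (-2,20,13)
river: ρ → (13,6,-9)
river: ρ → (-9,12,10)
river: ρ → (10,8,-11)
river: ρ → (-11,14,7)
ρ-cycle length = 10 (tail of 1 descent step not counted)

10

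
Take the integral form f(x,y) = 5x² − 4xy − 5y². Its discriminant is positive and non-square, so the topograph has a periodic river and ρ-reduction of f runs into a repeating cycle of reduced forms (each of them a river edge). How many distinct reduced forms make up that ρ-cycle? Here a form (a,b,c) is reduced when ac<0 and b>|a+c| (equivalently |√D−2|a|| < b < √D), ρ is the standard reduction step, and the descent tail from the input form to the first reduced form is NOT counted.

D = 116, ⌊√D⌋ = 10
descent: ρ → (-5,4,5)  [lands on river]
river: ρ → (5,6,-4)
river: ρ → (-4,10,1)
river: ρ → (1,10,-4)
river: ρ → (-4,6,5)
river: ρ → (5,4,-5)
river: ρ → (-5,6,4)
river: ρ → (4,10,-1)
river: ρ → (-1,10,4)
river: ρ → (4,6,-5)
ρ-cycle length = 10 (tail of 1 descent step not counted)

10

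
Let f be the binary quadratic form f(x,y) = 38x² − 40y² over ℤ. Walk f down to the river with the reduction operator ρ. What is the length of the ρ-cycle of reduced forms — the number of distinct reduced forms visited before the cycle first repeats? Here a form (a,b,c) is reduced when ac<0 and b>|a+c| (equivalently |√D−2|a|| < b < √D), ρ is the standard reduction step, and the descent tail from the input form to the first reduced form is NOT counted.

D = 6080, ⌊√D⌋ = 77
descent: ρ → (-40,0,38)
descent: ρ → (38,76,-2)  [lands on river]
river: ρ → (-2,76,38)
ρ-cycle length = 2 (tail of 2 descent steps not counted)

2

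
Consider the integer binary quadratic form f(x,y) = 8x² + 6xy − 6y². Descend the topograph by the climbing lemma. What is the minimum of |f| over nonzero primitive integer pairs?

river: ρ → (-6,6,8)
river: ρ → (8,10,-4)
river: ρ → (-4,14,2)
river: ρ → (2,14,-4)
river: ρ → (-4,10,8)
river: ρ → (8,6,-6)
closes: descent 0, river 6
min |a| on river = 2

2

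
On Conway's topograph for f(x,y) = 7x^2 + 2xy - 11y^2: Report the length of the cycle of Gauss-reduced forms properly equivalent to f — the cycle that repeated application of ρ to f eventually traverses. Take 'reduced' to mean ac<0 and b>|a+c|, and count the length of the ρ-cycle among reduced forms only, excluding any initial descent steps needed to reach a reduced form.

D = 312, ⌊√D⌋ = 17
descent: ρ → (-11,-2,7)
descent: ρ → (7,16,-2)  [lands on river]
river: ρ → (-2,16,7)
river: ρ → (7,12,-6)
river: ρ → (-6,12,7)
ρ-cycle length = 4 (tail of 2 descent steps not counted)

4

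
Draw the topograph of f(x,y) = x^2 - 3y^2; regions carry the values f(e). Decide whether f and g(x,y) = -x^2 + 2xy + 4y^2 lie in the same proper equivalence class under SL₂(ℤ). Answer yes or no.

D₁ = 12, D₂ = 20
discriminants differ ⇒ not SL₂(ℤ)-equivalent

no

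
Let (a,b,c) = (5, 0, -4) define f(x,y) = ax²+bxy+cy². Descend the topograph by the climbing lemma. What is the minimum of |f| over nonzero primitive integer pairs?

descent: ρ → (-4,8,1)  [lands on river]
river: ρ → (1,8,-4)
closes: descent 1, river 2
min |a| on river = 1

1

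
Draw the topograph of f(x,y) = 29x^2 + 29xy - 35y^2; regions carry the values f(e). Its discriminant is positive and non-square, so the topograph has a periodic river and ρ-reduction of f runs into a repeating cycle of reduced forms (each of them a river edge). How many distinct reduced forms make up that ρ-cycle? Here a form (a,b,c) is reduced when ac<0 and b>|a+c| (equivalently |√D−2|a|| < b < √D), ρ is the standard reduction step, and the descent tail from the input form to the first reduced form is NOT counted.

D = 4901, ⌊√D⌋ = 70
river: ρ → (-35,41,23)
river: ρ → (23,51,-25)
river: ρ → (-25,49,25)
river: ρ → (25,51,-23)
river: ρ → (-23,41,35)
river: ρ → (35,29,-29)
river: ρ → (-29,29,35)
river: ρ → (35,41,-23)
river: ρ → (-23,51,25)
river: ρ → (25,49,-25)
river: ρ → (-25,51,23)
river: ρ → (23,41,-35)
river: ρ → (-35,29,29)
river: ρ → (29,29,-35)
ρ-cycle length = 14 (tail of 0 descent steps not counted)

14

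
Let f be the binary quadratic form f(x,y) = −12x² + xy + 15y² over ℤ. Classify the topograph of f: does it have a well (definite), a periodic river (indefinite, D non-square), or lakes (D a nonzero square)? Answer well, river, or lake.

D = b²−4ac = 1² − 4·(-12)·15 = 721
D > 0 non-square ⇒ indefinite ⇒ periodic river

river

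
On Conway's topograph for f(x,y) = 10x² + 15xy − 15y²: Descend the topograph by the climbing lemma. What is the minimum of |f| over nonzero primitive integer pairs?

river: ρ → (-15,15,10)
river: ρ → (10,25,-5)
river: ρ → (-5,25,10)
river: ρ → (10,15,-15)
closes: descent 0, river 4
min |a| on river = 5

5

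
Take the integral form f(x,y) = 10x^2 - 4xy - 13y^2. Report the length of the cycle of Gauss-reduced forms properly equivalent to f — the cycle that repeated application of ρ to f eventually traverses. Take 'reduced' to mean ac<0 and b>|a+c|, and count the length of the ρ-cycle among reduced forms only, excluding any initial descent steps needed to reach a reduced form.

D = 536, ⌊√D⌋ = 23
descent: ρ → (-13,4,10)  [lands on river]
river: ρ → (10,16,-7)
river: ρ → (-7,12,14)
river: ρ → (14,16,-5)
river: ρ → (-5,14,17)
river: ρ → (17,20,-2)
river: ρ → (-2,20,17)
river: ρ → (17,14,-5)
river: ρ → (-5,16,14)
river: ρ → (14,12,-7)
river: ρ → (-7,16,10)
river: ρ → (10,4,-13)
river: ρ → (-13,22,1)
river: ρ → (1,22,-13)
ρ-cycle length = 14 (tail of 1 descent step not counted)

14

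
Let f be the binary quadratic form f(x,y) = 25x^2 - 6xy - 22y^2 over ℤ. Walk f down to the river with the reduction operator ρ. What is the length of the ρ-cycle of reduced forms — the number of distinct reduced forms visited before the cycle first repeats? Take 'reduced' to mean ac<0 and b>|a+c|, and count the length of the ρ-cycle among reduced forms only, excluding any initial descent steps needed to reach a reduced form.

D = 2236, ⌊√D⌋ = 47
descent: ρ → (-22,6,25)  [lands on river]
river: ρ → (25,44,-3)
river: ρ → (-3,46,10)
river: ρ → (10,34,-27)
river: ρ → (-27,20,17)
river: ρ → (17,14,-30)
river: ρ → (-30,46,1)
river: ρ → (1,46,-30)
river: ρ → (-30,14,17)
river: ρ → (17,20,-27)
river: ρ → (-27,34,10)
river: ρ → (10,46,-3)
river: ρ → (-3,44,25)
river: ρ → (25,6,-22)
river: ρ → (-22,38,9)
river: ρ → (9,34,-30)
river: ρ → (-30,26,13)
river: ρ → (13,26,-30)
river: ρ → (-30,34,9)
river: ρ → (9,38,-22)
ρ-cycle length = 20 (tail of 1 descent step not counted)

20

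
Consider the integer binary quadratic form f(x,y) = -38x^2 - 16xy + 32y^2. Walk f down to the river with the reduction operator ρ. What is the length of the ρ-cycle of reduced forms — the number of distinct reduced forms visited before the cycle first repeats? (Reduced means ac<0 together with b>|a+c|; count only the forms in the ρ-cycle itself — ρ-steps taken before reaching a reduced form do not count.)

D = 5120, ⌊√D⌋ = 71
descent: ρ → (32,16,-38)  [lands on river]
river: ρ → (-38,60,10)
river: ρ → (10,60,-38)
river: ρ → (-38,16,32)
river: ρ → (32,48,-22)
river: ρ → (-22,40,40)
river: ρ → (40,40,-22)
river: ρ → (-22,48,32)
ρ-cycle length = 8 (tail of 1 descent step not counted)

8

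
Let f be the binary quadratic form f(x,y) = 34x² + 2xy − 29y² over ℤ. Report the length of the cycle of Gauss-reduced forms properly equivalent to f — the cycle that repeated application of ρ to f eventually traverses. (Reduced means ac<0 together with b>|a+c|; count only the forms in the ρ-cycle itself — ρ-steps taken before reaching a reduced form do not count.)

D = 3948, ⌊√D⌋ = 62
descent: ρ → (-29,56,7)  [lands on river]
river: ρ → (7,56,-29)
river: ρ → (-29,60,3)
river: ρ → (3,60,-29)
ρ-cycle length = 4 (tail of 1 descent step not counted)

4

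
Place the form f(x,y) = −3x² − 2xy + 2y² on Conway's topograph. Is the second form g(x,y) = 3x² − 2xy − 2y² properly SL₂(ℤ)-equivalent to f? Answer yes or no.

D₁ = 28, D₂ = 28
river cycle of f (length 4): (2, 2, -3), (-3, 4, 1), (1, 4, -3), (-3, 2, 2)
river cycle of g (length 4): (-2, 2, 3), (3, 4, -1), (-1, 4, 3), (3, 2, -2)
cycles differ ⇒ inequivalent

no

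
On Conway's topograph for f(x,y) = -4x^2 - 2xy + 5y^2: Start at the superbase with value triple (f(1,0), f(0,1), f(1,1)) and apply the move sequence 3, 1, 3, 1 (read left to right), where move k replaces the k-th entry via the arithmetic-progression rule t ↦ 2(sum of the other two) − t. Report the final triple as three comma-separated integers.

start (-4,5,-1) = (f(1,0),f(0,1),f(1,1))
replace slot 3: 2·((-4)+5) − (-1) = 3 → (-4,5,3)
replace slot 1: 2·(5+3) − (-4) = 20 → (20,5,3)
replace slot 3: 2·(20+5) − 3 = 47 → (20,5,47)
replace slot 1: 2·(5+47) − 20 = 84 → (84,5,47)

84,5,47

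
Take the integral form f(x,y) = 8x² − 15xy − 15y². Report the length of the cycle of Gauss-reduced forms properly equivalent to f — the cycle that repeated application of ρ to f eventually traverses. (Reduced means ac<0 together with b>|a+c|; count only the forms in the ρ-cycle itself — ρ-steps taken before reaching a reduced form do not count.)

D = 705, ⌊√D⌋ = 26
descent: ρ → (-15,15,8)  [lands on river]
river: ρ → (8,17,-13)
river: ρ → (-13,9,12)
river: ρ → (12,15,-10)
river: ρ → (-10,25,2)
river: ρ → (2,23,-22)
river: ρ → (-22,21,3)
river: ρ → (3,21,-22)
river: ρ → (-22,23,2)
river: ρ → (2,25,-10)
river: ρ → (-10,15,12)
river: ρ → (12,9,-13)
river: ρ → (-13,17,8)
river: ρ → (8,15,-15)
ρ-cycle length = 14 (tail of 1 descent step not counted)

14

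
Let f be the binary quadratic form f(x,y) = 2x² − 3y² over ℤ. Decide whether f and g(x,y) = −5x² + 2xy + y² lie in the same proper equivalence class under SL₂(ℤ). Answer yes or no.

D₁ = 24, D₂ = 24
river cycle of f (length 2): (2, 4, -1), (-1, 4, 2)
river cycle of g (length 2): (1, 4, -2), (-2, 4, 1)
cycles differ ⇒ inequivalent

no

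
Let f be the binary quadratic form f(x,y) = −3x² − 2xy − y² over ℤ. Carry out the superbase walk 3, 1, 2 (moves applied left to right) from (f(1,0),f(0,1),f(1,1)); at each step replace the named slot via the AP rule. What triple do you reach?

start (-3,-1,-6) = (f(1,0),f(0,1),f(1,1))
replace slot 3: 2·((-3)+(-1)) − (-6) = -2 → (-3,-1,-2)
replace slot 1: 2·((-1)+(-2)) − (-3) = -3 → (-3,-1,-2)
replace slot 2: 2·((-3)+(-2)) − (-1) = -9 → (-3,-9,-2)

-3,-9,-2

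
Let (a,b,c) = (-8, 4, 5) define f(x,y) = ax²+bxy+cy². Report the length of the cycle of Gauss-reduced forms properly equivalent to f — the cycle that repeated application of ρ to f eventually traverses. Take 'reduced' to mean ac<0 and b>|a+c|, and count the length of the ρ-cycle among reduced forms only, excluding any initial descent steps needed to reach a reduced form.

D = 176, ⌊√D⌋ = 13
river: ρ → (5,6,-7)
river: ρ → (-7,8,4)
river: ρ → (4,8,-7)
river: ρ → (-7,6,5)
river: ρ → (5,4,-8)
river: ρ → (-8,12,1)
river: ρ → (1,12,-8)
river: ρ → (-8,4,5)
ρ-cycle length = 8 (tail of 0 descent steps not counted)

8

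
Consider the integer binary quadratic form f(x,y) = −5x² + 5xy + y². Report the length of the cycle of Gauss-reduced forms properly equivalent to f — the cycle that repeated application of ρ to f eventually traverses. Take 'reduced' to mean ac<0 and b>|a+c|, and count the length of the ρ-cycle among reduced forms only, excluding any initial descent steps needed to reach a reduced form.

D = 45, ⌊√D⌋ = 6
river: ρ → (1,5,-5)
river: ρ → (-5,5,1)
ρ-cycle length = 2 (tail of 0 descent steps not counted)

2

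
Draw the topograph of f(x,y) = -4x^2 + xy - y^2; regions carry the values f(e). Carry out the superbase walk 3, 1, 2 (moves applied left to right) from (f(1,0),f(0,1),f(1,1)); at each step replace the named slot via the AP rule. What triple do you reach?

start (-4,-1,-4) = (f(1,0),f(0,1),f(1,1))
replace slot 3: 2·((-4)+(-1)) − (-4) = -6 → (-4,-1,-6)
replace slot 1: 2·((-1)+(-6)) − (-4) = -10 → (-10,-1,-6)
replace slot 2: 2·((-10)+(-6)) − (-1) = -31 → (-10,-31,-6)

-10,-31,-6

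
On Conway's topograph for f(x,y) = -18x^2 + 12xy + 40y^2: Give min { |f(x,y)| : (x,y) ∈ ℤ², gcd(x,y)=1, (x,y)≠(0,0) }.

descent: ρ → (40,-12,-18)
descent: ρ → (-18,48,10)  [lands on river]
river: ρ → (10,52,-8)
river: ρ → (-8,44,34)
river: ρ → (34,24,-18)
closes: descent 2, river 4
min |a| on river = 8

8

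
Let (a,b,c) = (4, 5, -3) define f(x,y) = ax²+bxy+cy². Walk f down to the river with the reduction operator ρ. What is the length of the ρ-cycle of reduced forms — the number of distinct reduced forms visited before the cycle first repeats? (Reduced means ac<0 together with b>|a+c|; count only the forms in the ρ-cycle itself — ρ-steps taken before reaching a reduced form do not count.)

D = 73, ⌊√D⌋ = 8
river: ρ → (-3,7,2)
river: ρ → (2,5,-6)
river: ρ → (-6,7,1)
river: ρ → (1,7,-6)
river: ρ → (-6,5,2)
river: ρ → (2,7,-3)
river: ρ → (-3,5,4)
river: ρ → (4,3,-4)
river: ρ → (-4,5,3)
river: ρ → (3,7,-2)
river: ρ → (-2,5,6)
river: ρ → (6,7,-1)
river: ρ → (-1,7,6)
river: ρ → (6,5,-2)
river: ρ → (-2,7,3)
river: ρ → (3,5,-4)
river: ρ → (-4,3,4)
river: ρ → (4,5,-3)
ρ-cycle length = 18 (tail of 0 descent steps not counted)

18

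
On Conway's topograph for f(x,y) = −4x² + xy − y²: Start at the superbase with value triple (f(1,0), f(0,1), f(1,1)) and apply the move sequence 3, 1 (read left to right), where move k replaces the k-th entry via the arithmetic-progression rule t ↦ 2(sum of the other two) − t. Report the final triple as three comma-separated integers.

start (-4,-1,-4) = (f(1,0),f(0,1),f(1,1))
replace slot 3: 2·((-4)+(-1)) − (-4) = -6 → (-4,-1,-6)
replace slot 1: 2·((-1)+(-6)) − (-4) = -10 → (-10,-1,-6)

-10,-1,-6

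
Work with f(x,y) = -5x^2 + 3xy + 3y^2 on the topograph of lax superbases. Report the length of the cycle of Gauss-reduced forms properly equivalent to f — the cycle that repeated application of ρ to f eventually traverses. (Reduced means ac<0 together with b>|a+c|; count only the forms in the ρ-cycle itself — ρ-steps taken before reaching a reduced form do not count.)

D = 69, ⌊√D⌋ = 8
river: ρ → (3,3,-5)
river: ρ → (-5,7,1)
river: ρ → (1,7,-5)
river: ρ → (-5,3,3)
ρ-cycle length = 4 (tail of 0 descent steps not counted)

4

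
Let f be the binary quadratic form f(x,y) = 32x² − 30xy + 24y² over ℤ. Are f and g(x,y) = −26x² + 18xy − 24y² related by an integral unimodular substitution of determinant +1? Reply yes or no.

D₁ = -2172, D₂ = -2172
f: flip: (32,-30,24)→(24,30,32)
f: translate: b→-18 (≡30 mod 48), so (24,30,32)→(24,-18,26)
f: reduced (well bottom): (24,-18,26) with a≤c, −a<b≤a
g is negative-definite; reduce −g:
−g: flip: (26,-18,24)→(24,18,26)
−g: reduced (well bottom): (24,18,26) with a≤c, −a<b≤a
flip sign back: reduced form of g is (-24,-18,-26)
reduced forms (24, -18, 26) vs (-24, -18, -26) ⇒ inequivalent

no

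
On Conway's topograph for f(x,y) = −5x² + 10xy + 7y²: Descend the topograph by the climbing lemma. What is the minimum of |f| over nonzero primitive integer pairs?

river: ρ → (7,4,-8)
river: ρ → (-8,12,3)
river: ρ → (3,12,-8)
river: ρ → (-8,4,7)
river: ρ → (7,10,-5)
river: ρ → (-5,10,7)
closes: descent 0, river 6
min |a| on river = 3

3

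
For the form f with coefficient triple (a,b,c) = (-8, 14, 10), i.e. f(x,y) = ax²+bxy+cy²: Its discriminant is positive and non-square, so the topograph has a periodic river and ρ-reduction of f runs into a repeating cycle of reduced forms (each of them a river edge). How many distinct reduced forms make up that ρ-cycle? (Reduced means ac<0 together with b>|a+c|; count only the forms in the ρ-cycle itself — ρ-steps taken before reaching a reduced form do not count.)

D = 516, ⌊√D⌋ = 22
river: ρ → (10,6,-12)
river: ρ → (-12,18,4)
river: ρ → (4,22,-2)
river: ρ → (-2,22,4)
river: ρ → (4,18,-12)
river: ρ → (-12,6,10)
river: ρ → (10,14,-8)
river: ρ → (-8,18,6)
river: ρ → (6,18,-8)
river: ρ → (-8,14,10)
ρ-cycle length = 10 (tail of 0 descent steps not counted)

10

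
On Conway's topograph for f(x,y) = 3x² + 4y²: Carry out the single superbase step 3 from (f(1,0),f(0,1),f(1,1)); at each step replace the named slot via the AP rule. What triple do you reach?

start (3,4,7) = (f(1,0),f(0,1),f(1,1))
replace slot 3: 2·(3+4) − 7 = 7 → (3,4,7)

3,4,7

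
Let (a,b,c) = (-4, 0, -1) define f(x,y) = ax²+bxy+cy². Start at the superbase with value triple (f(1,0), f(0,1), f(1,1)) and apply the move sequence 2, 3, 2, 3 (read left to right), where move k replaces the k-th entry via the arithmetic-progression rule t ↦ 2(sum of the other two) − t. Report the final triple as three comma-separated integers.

start (-4,-1,-5) = (f(1,0),f(0,1),f(1,1))
replace slot 2: 2·((-4)+(-5)) − (-1) = -17 → (-4,-17,-5)
replace slot 3: 2·((-4)+(-17)) − (-5) = -37 → (-4,-17,-37)
replace slot 2: 2·((-4)+(-37)) − (-17) = -65 → (-4,-65,-37)
replace slot 3: 2·((-4)+(-65)) − (-37) = -101 → (-4,-65,-101)

-4,-65,-101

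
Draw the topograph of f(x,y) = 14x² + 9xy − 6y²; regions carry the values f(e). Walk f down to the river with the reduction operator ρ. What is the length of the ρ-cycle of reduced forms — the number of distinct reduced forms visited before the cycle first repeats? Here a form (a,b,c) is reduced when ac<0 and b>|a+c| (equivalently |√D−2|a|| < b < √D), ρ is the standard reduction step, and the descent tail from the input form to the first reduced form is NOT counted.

D = 417, ⌊√D⌋ = 20
river: ρ → (-6,15,8)
river: ρ → (8,17,-4)
river: ρ → (-4,15,12)
river: ρ → (12,9,-7)
river: ρ → (-7,19,2)
river: ρ → (2,17,-16)
river: ρ → (-16,15,3)
river: ρ → (3,15,-16)
river: ρ → (-16,17,2)
river: ρ → (2,19,-7)
river: ρ → (-7,9,12)
river: ρ → (12,15,-4)
river: ρ → (-4,17,8)
river: ρ → (8,15,-6)
river: ρ → (-6,9,14)
river: ρ → (14,19,-1)
river: ρ → (-1,19,14)
river: ρ → (14,9,-6)
ρ-cycle length = 18 (tail of 0 descent steps not counted)

18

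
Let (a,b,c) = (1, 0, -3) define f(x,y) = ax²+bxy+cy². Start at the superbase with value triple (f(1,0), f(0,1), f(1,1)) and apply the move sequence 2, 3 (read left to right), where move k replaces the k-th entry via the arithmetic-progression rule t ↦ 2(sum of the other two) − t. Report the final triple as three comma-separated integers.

start (1,-3,-2) = (f(1,0),f(0,1),f(1,1))
replace slot 2: 2·(1+(-2)) − (-3) = 1 → (1,1,-2)
replace slot 3: 2·(1+1) − (-2) = 6 → (1,1,6)

1,1,6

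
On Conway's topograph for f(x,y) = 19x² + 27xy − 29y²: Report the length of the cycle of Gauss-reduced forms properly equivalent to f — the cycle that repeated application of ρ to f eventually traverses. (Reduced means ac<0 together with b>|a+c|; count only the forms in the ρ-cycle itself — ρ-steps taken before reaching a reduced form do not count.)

D = 2933, ⌊√D⌋ = 54
river: ρ → (-29,31,17)
river: ρ → (17,37,-23)
river: ρ → (-23,9,31)
river: ρ → (31,53,-1)
river: ρ → (-1,53,31)
river: ρ → (31,9,-23)
river: ρ → (-23,37,17)
river: ρ → (17,31,-29)
river: ρ → (-29,27,19)
river: ρ → (19,49,-7)
river: ρ → (-7,49,19)
river: ρ → (19,27,-29)
ρ-cycle length = 12 (tail of 0 descent steps not counted)

12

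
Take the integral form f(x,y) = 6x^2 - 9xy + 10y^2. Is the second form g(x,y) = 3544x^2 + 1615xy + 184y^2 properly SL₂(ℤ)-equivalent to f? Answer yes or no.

D₁ = -159, D₂ = -159
f: translate: b→3 (≡-9 mod 12), so (6,-9,10)→(6,3,7)
f: reduced (well bottom): (6,3,7) with a≤c, −a<b≤a
g: flip: (3544,1615,184)→(184,-1615,3544)
g: translate: b→-143 (≡-1615 mod 368), so (184,-1615,3544)→(184,-143,28)
g: flip: (184,-143,28)→(28,143,184)
g: translate: b→-25 (≡143 mod 56), so (28,143,184)→(28,-25,7)
g: flip: (28,-25,7)→(7,25,28)
g: translate: b→-3 (≡25 mod 14), so (7,25,28)→(7,-3,6)
g: flip: (7,-3,6)→(6,3,7)
g: reduced (well bottom): (6,3,7) with a≤c, −a<b≤a
reduced forms (6, 3, 7) vs (6, 3, 7) ⇒ equivalent

yes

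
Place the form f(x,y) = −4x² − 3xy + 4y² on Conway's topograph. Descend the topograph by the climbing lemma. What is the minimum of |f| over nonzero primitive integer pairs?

descent: ρ → (4,3,-4)  [lands on river]
river: ρ → (-4,5,3)
river: ρ → (3,7,-2)
river: ρ → (-2,5,6)
river: ρ → (6,7,-1)
river: ρ → (-1,7,6)
river: ρ → (6,5,-2)
river: ρ → (-2,7,3)
river: ρ → (3,5,-4)
river: ρ → (-4,3,4)
river: ρ → (4,5,-3)
river: ρ → (-3,7,2)
river: ρ → (2,5,-6)
river: ρ → (-6,7,1)
river: ρ → (1,7,-6)
river: ρ → (-6,5,2)
river: ρ → (2,7,-3)
river: ρ → (-3,5,4)
closes: descent 1, river 18
min |a| on river = 1

1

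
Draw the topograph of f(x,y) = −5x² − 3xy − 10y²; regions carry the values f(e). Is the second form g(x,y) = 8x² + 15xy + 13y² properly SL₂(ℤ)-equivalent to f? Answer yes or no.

D₁ = -191, D₂ = -191
f is negative-definite; reduce −f:
−f: reduced (well bottom): (5,3,10) with a≤c, −a<b≤a
flip sign back: reduced form of f is (-5,-3,-10)
g: translate: b→-1 (≡15 mod 16), so (8,15,13)→(8,-1,6)
g: flip: (8,-1,6)→(6,1,8)
g: reduced (well bottom): (6,1,8) with a≤c, −a<b≤a
reduced forms (-5, -3, -10) vs (6, 1, 8) ⇒ inequivalent

no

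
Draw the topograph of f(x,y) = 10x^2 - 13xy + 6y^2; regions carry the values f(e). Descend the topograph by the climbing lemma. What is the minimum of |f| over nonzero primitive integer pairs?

translate: b→7 (≡-13 mod 20), so (10,-13,6)→(10,7,3)
flip: (10,7,3)→(3,-7,10)
translate: b→-1 (≡-7 mod 6), so (3,-7,10)→(3,-1,6)
reduced (well bottom): (3,-1,6) with a≤c, −a<b≤a
well minimum = a = 3

3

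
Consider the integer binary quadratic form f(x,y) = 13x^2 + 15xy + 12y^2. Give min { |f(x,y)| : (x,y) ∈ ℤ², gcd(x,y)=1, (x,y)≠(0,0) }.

translate: b→-11 (≡15 mod 26), so (13,15,12)→(13,-11,10)
flip: (13,-11,10)→(10,11,13)
translate: b→-9 (≡11 mod 20), so (10,11,13)→(10,-9,12)
reduced (well bottom): (10,-9,12) with a≤c, −a<b≤a
well minimum = a = 10

10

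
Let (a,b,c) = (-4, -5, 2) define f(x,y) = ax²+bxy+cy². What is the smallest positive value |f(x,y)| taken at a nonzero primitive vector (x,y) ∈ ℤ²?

descent: ρ → (2,5,-4)  [lands on river]
river: ρ → (-4,3,3)
river: ρ → (3,3,-4)
river: ρ → (-4,5,2)
river: ρ → (2,7,-1)
river: ρ → (-1,7,2)
closes: descent 1, river 6
min |a| on river = 1

1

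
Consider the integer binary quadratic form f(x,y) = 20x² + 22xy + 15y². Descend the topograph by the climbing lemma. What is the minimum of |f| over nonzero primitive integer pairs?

translate: b→-18 (≡22 mod 40), so (20,22,15)→(20,-18,13)
flip: (20,-18,13)→(13,18,20)
translate: b→-8 (≡18 mod 26), so (13,18,20)→(13,-8,15)
reduced (well bottom): (13,-8,15) with a≤c, −a<b≤a
well minimum = a = 13

13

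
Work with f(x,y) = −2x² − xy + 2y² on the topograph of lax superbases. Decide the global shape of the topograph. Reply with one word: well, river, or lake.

D = b²−4ac = (-1)² − 4·(-2)·2 = 17
D > 0 non-square ⇒ indefinite ⇒ periodic river

river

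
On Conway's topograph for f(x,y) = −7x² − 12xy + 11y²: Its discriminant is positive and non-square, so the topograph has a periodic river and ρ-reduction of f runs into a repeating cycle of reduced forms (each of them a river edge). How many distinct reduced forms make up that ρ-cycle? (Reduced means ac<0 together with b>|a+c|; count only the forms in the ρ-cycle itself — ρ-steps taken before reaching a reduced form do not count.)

D = 452, ⌊√D⌋ = 21
descent: ρ → (11,12,-7)  [lands on river]
river: ρ → (-7,16,7)
river: ρ → (7,12,-11)
river: ρ → (-11,10,8)
river: ρ → (8,6,-13)
river: ρ → (-13,20,1)
river: ρ → (1,20,-13)
river: ρ → (-13,6,8)
river: ρ → (8,10,-11)
river: ρ → (-11,12,7)
river: ρ → (7,16,-7)
river: ρ → (-7,12,11)
river: ρ → (11,10,-8)
river: ρ → (-8,6,13)
river: ρ → (13,20,-1)
river: ρ → (-1,20,13)
river: ρ → (13,6,-8)
river: ρ → (-8,10,11)
ρ-cycle length = 18 (tail of 1 descent step not counted)

18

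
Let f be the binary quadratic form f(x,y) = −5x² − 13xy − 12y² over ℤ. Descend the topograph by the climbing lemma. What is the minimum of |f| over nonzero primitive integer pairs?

translate: b→3 (≡13 mod 10), so (5,13,12)→(5,3,4)
flip: (5,3,4)→(4,-3,5)
reduced (well bottom): (4,-3,5) with a≤c, −a<b≤a
well minimum |f| = |-4| = 4 (negative-definite)

4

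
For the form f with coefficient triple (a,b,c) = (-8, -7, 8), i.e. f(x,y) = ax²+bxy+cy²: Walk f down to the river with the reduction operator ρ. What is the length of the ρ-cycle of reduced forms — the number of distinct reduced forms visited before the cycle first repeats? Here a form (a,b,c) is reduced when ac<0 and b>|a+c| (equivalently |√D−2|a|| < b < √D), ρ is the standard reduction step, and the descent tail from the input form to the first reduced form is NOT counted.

D = 305, ⌊√D⌋ = 17
descent: ρ → (8,7,-8)  [lands on river]
river: ρ → (-8,9,7)
river: ρ → (7,5,-10)
river: ρ → (-10,15,2)
river: ρ → (2,17,-2)
river: ρ → (-2,15,10)
river: ρ → (10,5,-7)
river: ρ → (-7,9,8)
ρ-cycle length = 8 (tail of 1 descent step not counted)

8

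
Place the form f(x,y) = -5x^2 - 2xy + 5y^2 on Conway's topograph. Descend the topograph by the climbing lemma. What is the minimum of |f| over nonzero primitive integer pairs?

descent: ρ → (5,2,-5)  [lands on river]
river: ρ → (-5,8,2)
river: ρ → (2,8,-5)
river: ρ → (-5,2,5)
river: ρ → (5,8,-2)
river: ρ → (-2,8,5)
closes: descent 1, river 6
min |a| on river = 2

2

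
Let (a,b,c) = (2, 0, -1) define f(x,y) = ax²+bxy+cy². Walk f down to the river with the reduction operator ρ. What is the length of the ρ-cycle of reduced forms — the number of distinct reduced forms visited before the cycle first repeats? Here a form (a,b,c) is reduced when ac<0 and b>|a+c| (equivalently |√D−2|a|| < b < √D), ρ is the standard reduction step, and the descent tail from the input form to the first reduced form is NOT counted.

D = 8, ⌊√D⌋ = 2
descent: ρ → (-1,2,1)  [lands on river]
river: ρ → (1,2,-1)
ρ-cycle length = 2 (tail of 1 descent step not counted)

2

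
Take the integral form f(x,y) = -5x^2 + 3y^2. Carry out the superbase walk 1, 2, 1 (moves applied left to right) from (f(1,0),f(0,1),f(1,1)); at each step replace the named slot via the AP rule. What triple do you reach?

start (-5,3,-2) = (f(1,0),f(0,1),f(1,1))
replace slot 1: 2·(3+(-2)) − (-5) = 7 → (7,3,-2)
replace slot 2: 2·(7+(-2)) − 3 = 7 → (7,7,-2)
replace slot 1: 2·(7+(-2)) − 7 = 3 → (3,7,-2)

3,7,-2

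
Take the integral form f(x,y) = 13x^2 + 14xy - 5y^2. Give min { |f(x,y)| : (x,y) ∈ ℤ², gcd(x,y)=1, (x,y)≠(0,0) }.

river: ρ → (-5,16,10)
river: ρ → (10,4,-11)
river: ρ → (-11,18,3)
river: ρ → (3,18,-11)
river: ρ → (-11,4,10)
river: ρ → (10,16,-5)
river: ρ → (-5,14,13)
river: ρ → (13,12,-6)
river: ρ → (-6,12,13)
river: ρ → (13,14,-5)
closes: descent 0, river 10
min |a| on river = 3

3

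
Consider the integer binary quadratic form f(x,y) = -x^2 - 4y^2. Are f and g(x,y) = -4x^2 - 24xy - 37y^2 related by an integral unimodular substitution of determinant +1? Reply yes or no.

D₁ = -16, D₂ = -16
f is negative-definite; reduce −f:
−f: reduced (well bottom): (1,0,4) with a≤c, −a<b≤a
flip sign back: reduced form of f is (-1,0,-4)
g is negative-definite; reduce −g:
−g: translate: b→0 (≡24 mod 8), so (4,24,37)→(4,0,1)
−g: flip: (4,0,1)→(1,0,4)
−g: reduced (well bottom): (1,0,4) with a≤c, −a<b≤a
flip sign back: reduced form of g is (-1,0,-4)
reduced forms (-1, 0, -4) vs (-1, 0, -4) ⇒ equivalent

yes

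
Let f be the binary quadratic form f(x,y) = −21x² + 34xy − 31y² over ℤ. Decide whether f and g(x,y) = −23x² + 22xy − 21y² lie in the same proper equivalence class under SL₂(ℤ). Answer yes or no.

D₁ = -1448, D₂ = -1448
f is negative-definite; reduce −f:
−f: translate: b→8 (≡-34 mod 42), so (21,-34,31)→(21,8,18)
−f: flip: (21,8,18)→(18,-8,21)
−f: reduced (well bottom): (18,-8,21) with a≤c, −a<b≤a
flip sign back: reduced form of f is (-18,8,-21)
g is negative-definite; reduce −g:
−g: flip: (23,-22,21)→(21,22,23)
−g: translate: b→-20 (≡22 mod 42), so (21,22,23)→(21,-20,22)
−g: reduced (well bottom): (21,-20,22) with a≤c, −a<b≤a
flip sign back: reduced form of g is (-21,20,-22)
reduced forms (-18, 8, -21) vs (-21, 20, -22) ⇒ inequivalent

no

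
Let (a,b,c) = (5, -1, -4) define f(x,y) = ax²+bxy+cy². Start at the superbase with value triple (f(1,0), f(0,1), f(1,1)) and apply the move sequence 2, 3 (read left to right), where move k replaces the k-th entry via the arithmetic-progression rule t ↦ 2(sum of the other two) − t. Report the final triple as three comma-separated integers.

start (5,-4,0) = (f(1,0),f(0,1),f(1,1))
replace slot 2: 2·(5+0) − (-4) = 14 → (5,14,0)
replace slot 3: 2·(5+14) − 0 = 38 → (5,14,38)

5,14,38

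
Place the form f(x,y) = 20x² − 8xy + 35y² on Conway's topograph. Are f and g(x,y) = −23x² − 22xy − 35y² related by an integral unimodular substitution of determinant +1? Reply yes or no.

D₁ = -2736, D₂ = -2736
f: reduced (well bottom): (20,-8,35) with a≤c, −a<b≤a
g is negative-definite; reduce −g:
−g: reduced (well bottom): (23,22,35) with a≤c, −a<b≤a
flip sign back: reduced form of g is (-23,-22,-35)
reduced forms (20, -8, 35) vs (-23, -22, -35) ⇒ inequivalent

no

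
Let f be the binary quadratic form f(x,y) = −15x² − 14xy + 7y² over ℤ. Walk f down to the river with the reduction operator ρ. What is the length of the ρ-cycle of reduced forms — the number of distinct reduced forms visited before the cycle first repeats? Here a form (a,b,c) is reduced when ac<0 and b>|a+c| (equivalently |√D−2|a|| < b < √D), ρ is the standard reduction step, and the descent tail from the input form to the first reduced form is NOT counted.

D = 616, ⌊√D⌋ = 24
descent: ρ → (7,14,-15)  [lands on river]
river: ρ → (-15,16,6)
river: ρ → (6,20,-9)
river: ρ → (-9,16,10)
river: ρ → (10,24,-1)
river: ρ → (-1,24,10)
river: ρ → (10,16,-9)
river: ρ → (-9,20,6)
river: ρ → (6,16,-15)
river: ρ → (-15,14,7)
ρ-cycle length = 10 (tail of 1 descent step not counted)

10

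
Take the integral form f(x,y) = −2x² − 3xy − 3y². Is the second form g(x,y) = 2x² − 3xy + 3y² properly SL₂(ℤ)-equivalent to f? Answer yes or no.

D₁ = -15, D₂ = -15
f is negative-definite; reduce −f:
−f: translate: b→-1 (≡3 mod 4), so (2,3,3)→(2,-1,2)
−f: flip: (2,-1,2)→(2,1,2)
−f: reduced (well bottom): (2,1,2) with a≤c, −a<b≤a
flip sign back: reduced form of f is (-2,-1,-2)
g: translate: b→1 (≡-3 mod 4), so (2,-3,3)→(2,1,2)
g: reduced (well bottom): (2,1,2) with a≤c, −a<b≤a
reduced forms (-2, -1, -2) vs (2, 1, 2) ⇒ inequivalent

no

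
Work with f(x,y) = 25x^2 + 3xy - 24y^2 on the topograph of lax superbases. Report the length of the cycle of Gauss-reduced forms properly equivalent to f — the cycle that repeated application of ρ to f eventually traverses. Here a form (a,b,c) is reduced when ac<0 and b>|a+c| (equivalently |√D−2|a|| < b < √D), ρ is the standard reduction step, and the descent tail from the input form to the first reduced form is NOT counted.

D = 2409, ⌊√D⌋ = 49
river: ρ → (-24,45,4)
river: ρ → (4,43,-35)
river: ρ → (-35,27,12)
river: ρ → (12,45,-8)
river: ρ → (-8,35,37)
river: ρ → (37,39,-6)
river: ρ → (-6,45,16)
river: ρ → (16,19,-32)
river: ρ → (-32,45,3)
river: ρ → (3,45,-32)
river: ρ → (-32,19,16)
river: ρ → (16,45,-6)
river: ρ → (-6,39,37)
river: ρ → (37,35,-8)
river: ρ → (-8,45,12)
river: ρ → (12,27,-35)
river: ρ → (-35,43,4)
river: ρ → (4,45,-24)
river: ρ → (-24,3,25)
river: ρ → (25,47,-2)
river: ρ → (-2,49,1)
river: ρ → (1,49,-2)
river: ρ → (-2,47,25)
river: ρ → (25,3,-24)
ρ-cycle length = 24 (tail of 0 descent steps not counted)

24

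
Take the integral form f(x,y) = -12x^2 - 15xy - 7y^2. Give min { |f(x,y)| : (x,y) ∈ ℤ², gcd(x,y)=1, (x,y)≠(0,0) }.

translate: b→-9 (≡15 mod 24), so (12,15,7)→(12,-9,4)
flip: (12,-9,4)→(4,9,12)
translate: b→1 (≡9 mod 8), so (4,9,12)→(4,1,7)
reduced (well bottom): (4,1,7) with a≤c, −a<b≤a
well minimum |f| = |-4| = 4 (negative-definite)

4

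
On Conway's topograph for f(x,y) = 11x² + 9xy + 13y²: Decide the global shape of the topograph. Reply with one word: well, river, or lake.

D = b²−4ac = 9² − 4·11·13 = -491
D < 0 ⇒ definite ⇒ every region one sign ⇒ single well

well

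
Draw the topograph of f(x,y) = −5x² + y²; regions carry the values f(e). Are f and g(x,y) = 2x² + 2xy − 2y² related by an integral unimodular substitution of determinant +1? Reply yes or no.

D₁ = 20, D₂ = 20
river cycle of f (length 2): (1, 4, -1), (-1, 4, 1)
river cycle of g (length 2): (-2, 2, 2), (2, 2, -2)
cycles differ ⇒ inequivalent

no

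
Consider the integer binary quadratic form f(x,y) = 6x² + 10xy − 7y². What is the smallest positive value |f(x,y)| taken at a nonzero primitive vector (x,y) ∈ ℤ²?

river: ρ → (-7,4,9)
river: ρ → (9,14,-2)
river: ρ → (-2,14,9)
river: ρ → (9,4,-7)
river: ρ → (-7,10,6)
river: ρ → (6,14,-3)
river: ρ → (-3,16,1)
river: ρ → (1,16,-3)
river: ρ → (-3,14,6)
river: ρ → (6,10,-7)
closes: descent 0, river 10
min |a| on river = 1

1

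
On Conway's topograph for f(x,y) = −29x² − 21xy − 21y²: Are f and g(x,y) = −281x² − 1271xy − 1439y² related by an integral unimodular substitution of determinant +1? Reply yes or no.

D₁ = -1995, D₂ = -1995
f is negative-definite; reduce −f:
−f: flip: (29,21,21)→(21,-21,29)
−f: translate: b→21 (≡-21 mod 42), so (21,-21,29)→(21,21,29)
−f: reduced (well bottom): (21,21,29) with a≤c, −a<b≤a
flip sign back: reduced form of f is (-21,-21,-29)
g is negative-definite; reduce −g:
−g: translate: b→147 (≡1271 mod 562), so (281,1271,1439)→(281,147,21)
−g: flip: (281,147,21)→(21,-147,281)
−g: translate: b→21 (≡-147 mod 42), so (21,-147,281)→(21,21,29)
−g: reduced (well bottom): (21,21,29) with a≤c, −a<b≤a
flip sign back: reduced form of g is (-21,-21,-29)
reduced forms (-21, -21, -29) vs (-21, -21, -29) ⇒ equivalent

yes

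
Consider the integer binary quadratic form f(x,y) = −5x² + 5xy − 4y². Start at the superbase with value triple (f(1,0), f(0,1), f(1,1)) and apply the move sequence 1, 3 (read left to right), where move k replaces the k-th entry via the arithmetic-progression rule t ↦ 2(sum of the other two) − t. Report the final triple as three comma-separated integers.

start (-5,-4,-4) = (f(1,0),f(0,1),f(1,1))
replace slot 1: 2·((-4)+(-4)) − (-5) = -11 → (-11,-4,-4)
replace slot 3: 2·((-11)+(-4)) − (-4) = -26 → (-11,-4,-26)

-11,-4,-26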